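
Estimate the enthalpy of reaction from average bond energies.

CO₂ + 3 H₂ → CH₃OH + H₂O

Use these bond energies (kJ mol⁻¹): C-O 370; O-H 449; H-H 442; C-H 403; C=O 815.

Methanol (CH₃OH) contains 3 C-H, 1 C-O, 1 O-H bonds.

ΔH ≈ +30 kJ

Bonds broken (reactants):
  C=O: 2 × 815 = 1630
  H-H: 3 × 442 = 1326
  Σ(broken) = 2956 kJ
Bonds formed (products):
  C-H: 3 × 403 = 1209
  C-O: 1 × 370 = 370
  O-H: 3 × 449 = 1347
  Σ(formed) = 2926 kJ
ΔH = Σ(broken) − Σ(formed) = 2956 − 2926 = +30 kJ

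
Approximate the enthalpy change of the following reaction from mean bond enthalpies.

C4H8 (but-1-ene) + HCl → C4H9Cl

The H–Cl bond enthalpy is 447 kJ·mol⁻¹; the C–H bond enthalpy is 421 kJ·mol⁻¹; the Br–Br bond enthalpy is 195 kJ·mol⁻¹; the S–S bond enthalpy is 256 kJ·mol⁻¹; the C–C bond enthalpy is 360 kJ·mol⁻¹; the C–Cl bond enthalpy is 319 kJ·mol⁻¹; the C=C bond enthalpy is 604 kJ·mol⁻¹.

Bonds broken (reactants):
  C–C: 2 × 360 = 720
  C–H: 8 × 421 = 3368
  C=C: 1 × 604 = 604
  H–Cl: 1 × 447 = 447
  Σ(broken) = 5139 kJ
Bonds formed (products):
  C–C: 3 × 360 = 1080
  C–Cl: 1 × 319 = 319
  C–H: 9 × 421 = 3789
  Σ(formed) = 5188 kJ
ΔH = Σ(broken) − Σ(formed) = 5139 − 5188 = −49 kJ

ΔH ≈ −49 kJ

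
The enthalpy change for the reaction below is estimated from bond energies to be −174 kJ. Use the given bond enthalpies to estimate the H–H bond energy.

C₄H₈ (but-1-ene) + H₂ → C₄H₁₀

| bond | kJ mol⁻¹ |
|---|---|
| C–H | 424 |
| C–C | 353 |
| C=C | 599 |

D(H–H) ≈ 428 kJ/mol

Let D be the H–H bond energy.
Σ(broken) = 2×353 + 8×424 + 1×599 + 1×D = 4697 + D
Σ(formed) = 3×353 + 10×424 = 5299
ΔH = Σ(broken) − Σ(formed) = (4697 + D) − (5299) = −602 + D
Setting this equal to −174 kJ gives D = 428 kJ/mol.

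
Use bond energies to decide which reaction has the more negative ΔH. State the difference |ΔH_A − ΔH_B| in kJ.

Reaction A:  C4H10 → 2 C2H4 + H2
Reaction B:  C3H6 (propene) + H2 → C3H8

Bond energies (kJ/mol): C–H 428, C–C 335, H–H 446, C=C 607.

Reaction B, by 339 kJ

Reaction A:
  Bonds broken (reactants):
    C–C: 3 × 335 = 1005
    C–H: 10 × 428 = 4280
    Σ(broken) = 5285 kJ
  Bonds formed (products):
    C–H: 8 × 428 = 3424
    C=C: 2 × 607 = 1214
    H–H: 1 × 446 = 446
    Σ(formed) = 5084 kJ
  ΔH_A = 5285 − 5084 = +201 kJ
Reaction B:
  Bonds broken (reactants):
    C–C: 1 × 335 = 335
    C–H: 6 × 428 = 2568
    C=C: 1 × 607 = 607
    H–H: 1 × 446 = 446
    Σ(broken) = 3956 kJ
  Bonds formed (products):
    C–C: 2 × 335 = 670
    C–H: 8 × 428 = 3424
    Σ(formed) = 4094 kJ
  ΔH_B = 3956 − 4094 = −138 kJ
ΔH_A − ΔH_B = +339 kJ, so reaction B has the more negative ΔH; |ΔH_A − ΔH_B| = 339 kJ.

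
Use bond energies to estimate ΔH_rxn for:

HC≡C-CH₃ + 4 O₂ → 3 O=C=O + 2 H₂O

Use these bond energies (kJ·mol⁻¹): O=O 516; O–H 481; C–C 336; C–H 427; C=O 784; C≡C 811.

Bonds broken (reactants):
  C≡C: 1 × 811 = 811
  C–C: 1 × 336 = 336
  C–H: 4 × 427 = 1708
  O=O: 4 × 516 = 2064
  Σ(broken) = 4919 kJ
Bonds formed (products):
  C=O: 6 × 784 = 4704
  O–H: 4 × 481 = 1924
  Σ(formed) = 6628 kJ
ΔH = Σ(broken) − Σ(formed) = 4919 − 6628 = −1709 kJ

ΔH ≈ −1709 kJ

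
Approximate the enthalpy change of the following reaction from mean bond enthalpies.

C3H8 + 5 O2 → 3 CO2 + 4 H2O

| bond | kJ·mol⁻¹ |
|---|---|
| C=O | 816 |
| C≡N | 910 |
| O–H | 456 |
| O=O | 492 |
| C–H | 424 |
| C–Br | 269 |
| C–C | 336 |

ΔH ≈ −2020 kJ

Bonds broken (reactants):
  C–C: 2 × 336 = 672
  C–H: 8 × 424 = 3392
  O=O: 5 × 492 = 2460
  Σ(broken) = 6524 kJ
Bonds formed (products):
  C=O: 6 × 816 = 4896
  O–H: 8 × 456 = 3648
  Σ(formed) = 8544 kJ
ΔH = Σ(broken) − Σ(formed) = 6524 − 8544 = −2020 kJ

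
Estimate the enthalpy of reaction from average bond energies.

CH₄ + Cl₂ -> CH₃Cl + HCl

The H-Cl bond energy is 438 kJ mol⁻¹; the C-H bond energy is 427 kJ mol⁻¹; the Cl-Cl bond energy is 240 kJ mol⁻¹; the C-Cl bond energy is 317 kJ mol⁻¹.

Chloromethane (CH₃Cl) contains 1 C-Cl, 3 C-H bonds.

Bonds broken (reactants):
  C-H: 4 × 427 = 1708
  Cl-Cl: 1 × 240 = 240
  Σ(broken) = 1948 kJ
Bonds formed (products):
  C-Cl: 1 × 317 = 317
  C-H: 3 × 427 = 1281
  H-Cl: 1 × 438 = 438
  Σ(formed) = 2036 kJ
ΔH = Σ(broken) − Σ(formed) = 1948 − 2036 = −88 kJ

ΔH ≈ −88 kJ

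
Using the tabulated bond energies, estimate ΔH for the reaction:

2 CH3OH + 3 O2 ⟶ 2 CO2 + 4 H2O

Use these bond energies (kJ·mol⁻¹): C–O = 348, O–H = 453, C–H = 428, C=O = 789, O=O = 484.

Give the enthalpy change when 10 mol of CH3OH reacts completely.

ΔH = −5790 kJ

Bonds broken (reactants):
  C–H: 6 × 428 = 2568
  C–O: 2 × 348 = 696
  O–H: 2 × 453 = 906
  O=O: 3 × 484 = 1452
  Σ(broken) = 5622 kJ
Bonds formed (products):
  C=O: 4 × 789 = 3156
  O–H: 8 × 453 = 3624
  Σ(formed) = 6780 kJ
ΔH = Σ(broken) − Σ(formed) = 5622 − 6780 = −1158 kJ
For 5× the reaction as written: 5 × (−1158) = −5790 kJ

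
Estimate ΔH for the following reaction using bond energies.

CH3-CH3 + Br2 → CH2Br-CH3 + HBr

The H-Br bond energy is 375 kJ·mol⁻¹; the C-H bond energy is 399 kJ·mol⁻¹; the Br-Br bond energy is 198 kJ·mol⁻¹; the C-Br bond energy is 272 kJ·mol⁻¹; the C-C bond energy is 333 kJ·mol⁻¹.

ΔH ≈ −50 kJ

Bonds broken (reactants):
  Br-Br: 1 × 198 = 198
  C-C: 1 × 333 = 333
  C-H: 6 × 399 = 2394
  Σ(broken) = 2925 kJ
Bonds formed (products):
  C-Br: 1 × 272 = 272
  C-C: 1 × 333 = 333
  C-H: 5 × 399 = 1995
  H-Br: 1 × 375 = 375
  Σ(formed) = 2975 kJ
ΔH = Σ(broken) − Σ(formed) = 2925 − 2975 = −50 kJ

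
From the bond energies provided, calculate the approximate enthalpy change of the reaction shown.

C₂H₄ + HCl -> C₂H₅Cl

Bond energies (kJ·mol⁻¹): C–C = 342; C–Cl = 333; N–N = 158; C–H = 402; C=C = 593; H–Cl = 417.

ΔH ≈ −67 kJ

Bonds broken (reactants):
  C–H: 4 × 402 = 1608
  C=C: 1 × 593 = 593
  H–Cl: 1 × 417 = 417
  Σ(broken) = 2618 kJ
Bonds formed (products):
  C–C: 1 × 342 = 342
  C–Cl: 1 × 333 = 333
  C–H: 5 × 402 = 2010
  Σ(formed) = 2685 kJ
ΔH = Σ(broken) − Σ(formed) = 2618 − 2685 = −67 kJ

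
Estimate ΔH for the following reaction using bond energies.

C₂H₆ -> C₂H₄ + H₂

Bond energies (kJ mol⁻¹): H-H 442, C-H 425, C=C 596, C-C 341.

Bonds broken (reactants):
  C-C: 1 × 341 = 341
  C-H: 6 × 425 = 2550
  Σ(broken) = 2891 kJ
Bonds formed (products):
  C-H: 4 × 425 = 1700
  C=C: 1 × 596 = 596
  H-H: 1 × 442 = 442
  Σ(formed) = 2738 kJ
ΔH = Σ(broken) − Σ(formed) = 2891 − 2738 = +153 kJ

ΔH ≈ +153 kJ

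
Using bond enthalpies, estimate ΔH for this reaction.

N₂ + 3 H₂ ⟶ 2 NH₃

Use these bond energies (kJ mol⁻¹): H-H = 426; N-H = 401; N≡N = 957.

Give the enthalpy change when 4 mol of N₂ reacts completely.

ΔH = −684 kJ

Bonds broken (reactants):
  H-H: 3 × 426 = 1278
  N≡N: 1 × 957 = 957
  Σ(broken) = 2235 kJ
Bonds formed (products):
  N-H: 6 × 401 = 2406
  Σ(formed) = 2406 kJ
ΔH = Σ(broken) − Σ(formed) = 2235 − 2406 = −171 kJ
For 4× the reaction as written: 4 × (−171) = −684 kJ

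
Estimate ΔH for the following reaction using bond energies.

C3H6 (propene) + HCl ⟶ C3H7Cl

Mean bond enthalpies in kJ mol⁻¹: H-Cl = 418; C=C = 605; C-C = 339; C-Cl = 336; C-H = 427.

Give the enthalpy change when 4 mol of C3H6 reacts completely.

ΔH = −316 kJ

Bonds broken (reactants):
  C-C: 1 × 339 = 339
  C-H: 6 × 427 = 2562
  C=C: 1 × 605 = 605
  H-Cl: 1 × 418 = 418
  Σ(broken) = 3924 kJ
Bonds formed (products):
  C-C: 2 × 339 = 678
  C-Cl: 1 × 336 = 336
  C-H: 7 × 427 = 2989
  Σ(formed) = 4003 kJ
ΔH = Σ(broken) − Σ(formed) = 3924 − 4003 = −79 kJ
For 4× the reaction as written: 4 × (−79) = −316 kJ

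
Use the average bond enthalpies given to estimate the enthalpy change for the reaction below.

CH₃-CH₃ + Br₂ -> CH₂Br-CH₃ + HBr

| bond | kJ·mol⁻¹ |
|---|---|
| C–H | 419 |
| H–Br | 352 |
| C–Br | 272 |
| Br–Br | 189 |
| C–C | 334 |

Bonds broken (reactants):
  Br–Br: 1 × 189 = 189
  C–C: 1 × 334 = 334
  C–H: 6 × 419 = 2514
  Σ(broken) = 3037 kJ
Bonds formed (products):
  C–Br: 1 × 272 = 272
  C–C: 1 × 334 = 334
  C–H: 5 × 419 = 2095
  H–Br: 1 × 352 = 352
  Σ(formed) = 3053 kJ
ΔH = Σ(broken) − Σ(formed) = 3037 − 3053 = −16 kJ

ΔH ≈ −16 kJ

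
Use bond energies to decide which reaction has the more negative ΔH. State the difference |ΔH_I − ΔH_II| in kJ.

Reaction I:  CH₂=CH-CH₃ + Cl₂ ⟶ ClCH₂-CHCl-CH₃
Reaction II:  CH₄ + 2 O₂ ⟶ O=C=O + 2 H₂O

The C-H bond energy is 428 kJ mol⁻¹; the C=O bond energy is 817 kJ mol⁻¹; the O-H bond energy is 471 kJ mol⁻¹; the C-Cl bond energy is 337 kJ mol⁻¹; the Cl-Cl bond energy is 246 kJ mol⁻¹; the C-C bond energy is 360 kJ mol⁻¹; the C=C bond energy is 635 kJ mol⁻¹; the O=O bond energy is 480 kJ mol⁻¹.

Reaction I:
  Bonds broken (reactants):
    C-C: 1 × 360 = 360
    C-H: 6 × 428 = 2568
    C=C: 1 × 635 = 635
    Cl-Cl: 1 × 246 = 246
    Σ(broken) = 3809 kJ
  Bonds formed (products):
    C-C: 2 × 360 = 720
    C-Cl: 2 × 337 = 674
    C-H: 6 × 428 = 2568
    Σ(formed) = 3962 kJ
  ΔH_I = 3809 − 3962 = −153 kJ
Reaction II:
  Bonds broken (reactants):
    C-H: 4 × 428 = 1712
    O=O: 2 × 480 = 960
    Σ(broken) = 2672 kJ
  Bonds formed (products):
    C=O: 2 × 817 = 1634
    O-H: 4 × 471 = 1884
    Σ(formed) = 3518 kJ
  ΔH_II = 2672 − 3518 = −846 kJ
ΔH_I − ΔH_II = +693 kJ, so reaction II has the more negative ΔH; |ΔH_I − ΔH_II| = 693 kJ.

Reaction II, by 693 kJ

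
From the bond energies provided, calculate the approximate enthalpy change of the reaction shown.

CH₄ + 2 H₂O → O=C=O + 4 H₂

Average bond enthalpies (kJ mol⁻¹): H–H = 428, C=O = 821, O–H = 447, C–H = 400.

ΔH ≈ +34 kJ

Bonds broken (reactants):
  C–H: 4 × 400 = 1600
  O–H: 4 × 447 = 1788
  Σ(broken) = 3388 kJ
Bonds formed (products):
  C=O: 2 × 821 = 1642
  H–H: 4 × 428 = 1712
  Σ(formed) = 3354 kJ
ΔH = Σ(broken) − Σ(formed) = 3388 − 3354 = +34 kJ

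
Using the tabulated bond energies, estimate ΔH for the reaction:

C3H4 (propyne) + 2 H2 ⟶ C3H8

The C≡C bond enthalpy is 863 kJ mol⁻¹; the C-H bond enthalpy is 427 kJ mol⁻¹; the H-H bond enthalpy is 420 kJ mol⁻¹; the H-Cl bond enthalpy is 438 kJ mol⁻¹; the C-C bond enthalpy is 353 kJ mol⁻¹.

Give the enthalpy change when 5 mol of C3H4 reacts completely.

Bonds broken (reactants):
  C≡C: 1 × 863 = 863
  C-C: 1 × 353 = 353
  C-H: 4 × 427 = 1708
  H-H: 2 × 420 = 840
  Σ(broken) = 3764 kJ
Bonds formed (products):
  C-C: 2 × 353 = 706
  C-H: 8 × 427 = 3416
  Σ(formed) = 4122 kJ
ΔH = Σ(broken) − Σ(formed) = 3764 − 4122 = −358 kJ
For 5× the reaction as written: 5 × (−358) = −1790 kJ

ΔH = −1790 kJ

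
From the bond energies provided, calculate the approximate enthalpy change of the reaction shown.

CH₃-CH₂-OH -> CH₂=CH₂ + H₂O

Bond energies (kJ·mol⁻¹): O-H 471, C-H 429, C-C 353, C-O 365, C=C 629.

ΔH ≈ +47 kJ

Bonds broken (reactants):
  C-C: 1 × 353 = 353
  C-H: 5 × 429 = 2145
  C-O: 1 × 365 = 365
  O-H: 1 × 471 = 471
  Σ(broken) = 3334 kJ
Bonds formed (products):
  C-H: 4 × 429 = 1716
  C=C: 1 × 629 = 629
  O-H: 2 × 471 = 942
  Σ(formed) = 3287 kJ
ΔH = Σ(broken) − Σ(formed) = 3334 − 3287 = +47 kJ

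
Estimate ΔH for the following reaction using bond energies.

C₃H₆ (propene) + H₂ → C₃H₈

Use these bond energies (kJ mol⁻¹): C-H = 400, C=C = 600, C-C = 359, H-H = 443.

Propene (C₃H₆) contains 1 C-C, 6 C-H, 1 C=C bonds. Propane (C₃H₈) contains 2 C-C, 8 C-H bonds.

ΔH ≈ −116 kJ

Bonds broken (reactants):
  C-C: 1 × 359 = 359
  C-H: 6 × 400 = 2400
  C=C: 1 × 600 = 600
  H-H: 1 × 443 = 443
  Σ(broken) = 3802 kJ
Bonds formed (products):
  C-C: 2 × 359 = 718
  C-H: 8 × 400 = 3200
  Σ(formed) = 3918 kJ
ΔH = Σ(broken) − Σ(formed) = 3802 − 3918 = −116 kJ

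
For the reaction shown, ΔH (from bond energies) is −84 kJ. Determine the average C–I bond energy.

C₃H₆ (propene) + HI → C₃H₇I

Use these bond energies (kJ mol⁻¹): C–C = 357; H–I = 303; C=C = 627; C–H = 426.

D(C–I) ≈ 231 kJ/mol

Let D be the C–I bond energy.
Σ(broken) = 1×357 + 6×426 + 1×627 + 1×303 = 3843
Σ(formed) = 2×357 + 7×426 + 1×D = 3696 + D
ΔH = Σ(broken) − Σ(formed) = (3843) − (3696 + D) = +147 − D
Setting this equal to −84 kJ gives D = 231 kJ/mol.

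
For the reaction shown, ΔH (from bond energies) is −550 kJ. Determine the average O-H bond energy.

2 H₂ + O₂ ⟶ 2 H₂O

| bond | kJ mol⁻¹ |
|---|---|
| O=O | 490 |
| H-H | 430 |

Let D be the O-H bond energy.
Σ(broken) = 2×430 + 1×490 = 1350
Σ(formed) = 4×D = 4D
ΔH = Σ(broken) − Σ(formed) = (1350) − (4D) = +1350 − 4D
Setting this equal to −550 kJ gives 4D = 1900, so D = 475 kJ/mol.

D(O-H) ≈ 475 kJ/mol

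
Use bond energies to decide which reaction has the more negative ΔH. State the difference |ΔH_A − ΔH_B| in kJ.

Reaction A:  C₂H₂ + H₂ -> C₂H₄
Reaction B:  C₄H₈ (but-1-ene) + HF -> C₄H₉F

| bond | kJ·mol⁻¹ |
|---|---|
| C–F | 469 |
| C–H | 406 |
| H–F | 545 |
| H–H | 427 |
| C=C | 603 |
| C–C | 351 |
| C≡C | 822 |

Reaction A:
  Bonds broken (reactants):
    C≡C: 1 × 822 = 822
    C–H: 2 × 406 = 812
    H–H: 1 × 427 = 427
    Σ(broken) = 2061 kJ
  Bonds formed (products):
    C–H: 4 × 406 = 1624
    C=C: 1 × 603 = 603
    Σ(formed) = 2227 kJ
  ΔH_A = 2061 − 2227 = −166 kJ
Reaction B:
  Bonds broken (reactants):
    C–C: 2 × 351 = 702
    C–H: 8 × 406 = 3248
    C=C: 1 × 603 = 603
    H–F: 1 × 545 = 545
    Σ(broken) = 5098 kJ
  Bonds formed (products):
    C–C: 3 × 351 = 1053
    C–F: 1 × 469 = 469
    C–H: 9 × 406 = 3654
    Σ(formed) = 5176 kJ
  ΔH_B = 5098 − 5176 = −78 kJ
ΔH_A − ΔH_B = −88 kJ, so reaction A has the more negative ΔH; |ΔH_A − ΔH_B| = 88 kJ.

Reaction A, by 88 kJ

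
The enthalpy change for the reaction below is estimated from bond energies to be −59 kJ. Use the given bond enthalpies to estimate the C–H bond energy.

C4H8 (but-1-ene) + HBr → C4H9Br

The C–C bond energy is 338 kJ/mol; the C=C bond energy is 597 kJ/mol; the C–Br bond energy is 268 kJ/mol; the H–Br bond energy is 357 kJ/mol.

D(C–H) ≈ 407 kJ/mol

Let D be the C–H bond energy.
Σ(broken) = 2×338 + 8×D + 1×597 + 1×357 = 1630 + 8D
Σ(formed) = 1×268 + 3×338 + 9×D = 1282 + 9D
ΔH = Σ(broken) − Σ(formed) = (1630 + 8D) − (1282 + 9D) = +348 − D
Setting this equal to −59 kJ gives D = 407 kJ/mol.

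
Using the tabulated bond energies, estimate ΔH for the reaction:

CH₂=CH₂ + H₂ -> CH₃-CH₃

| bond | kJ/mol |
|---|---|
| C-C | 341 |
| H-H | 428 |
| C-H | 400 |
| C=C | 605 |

ΔH ≈ −108 kJ

Bonds broken (reactants):
  C-H: 4 × 400 = 1600
  C=C: 1 × 605 = 605
  H-H: 1 × 428 = 428
  Σ(broken) = 2633 kJ
Bonds formed (products):
  C-C: 1 × 341 = 341
  C-H: 6 × 400 = 2400
  Σ(formed) = 2741 kJ
ΔH = Σ(broken) − Σ(formed) = 2633 − 2741 = −108 kJ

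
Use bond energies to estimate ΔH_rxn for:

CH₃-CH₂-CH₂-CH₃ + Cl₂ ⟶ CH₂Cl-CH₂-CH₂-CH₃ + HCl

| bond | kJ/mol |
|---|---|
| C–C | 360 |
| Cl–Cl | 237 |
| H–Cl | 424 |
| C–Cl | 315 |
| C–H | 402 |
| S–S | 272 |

ΔH ≈ −100 kJ

Bonds broken (reactants):
  C–C: 3 × 360 = 1080
  C–H: 10 × 402 = 4020
  Cl–Cl: 1 × 237 = 237
  Σ(broken) = 5337 kJ
Bonds formed (products):
  C–C: 3 × 360 = 1080
  C–Cl: 1 × 315 = 315
  C–H: 9 × 402 = 3618
  H–Cl: 1 × 424 = 424
  Σ(formed) = 5437 kJ
ΔH = Σ(broken) − Σ(formed) = 5337 − 5437 = −100 kJ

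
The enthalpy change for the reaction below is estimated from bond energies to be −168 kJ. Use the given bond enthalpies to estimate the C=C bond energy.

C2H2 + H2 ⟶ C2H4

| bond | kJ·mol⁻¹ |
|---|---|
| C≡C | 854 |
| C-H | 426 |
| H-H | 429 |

D(C=C) ≈ 599 kJ/mol

Let D be the C=C bond energy.
Σ(broken) = 1×854 + 2×426 + 1×429 = 2135
Σ(formed) = 4×426 + 1×D = 1704 + D
ΔH = Σ(broken) − Σ(formed) = (2135) − (1704 + D) = +431 − D
Setting this equal to −168 kJ gives D = 599 kJ/mol.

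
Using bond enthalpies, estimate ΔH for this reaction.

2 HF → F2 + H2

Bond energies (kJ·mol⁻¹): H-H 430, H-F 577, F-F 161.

Bonds broken (reactants):
  H-F: 2 × 577 = 1154
  Σ(broken) = 1154 kJ
Bonds formed (products):
  F-F: 1 × 161 = 161
  H-H: 1 × 430 = 430
  Σ(formed) = 591 kJ
ΔH = Σ(broken) − Σ(formed) = 1154 − 591 = +563 kJ

ΔH ≈ +563 kJ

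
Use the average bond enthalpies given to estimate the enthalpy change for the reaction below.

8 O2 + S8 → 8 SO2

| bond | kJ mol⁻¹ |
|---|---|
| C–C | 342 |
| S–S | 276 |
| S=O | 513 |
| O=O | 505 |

ΔH ≈ −1960 kJ

Bonds broken (reactants):
  O=O: 8 × 505 = 4040
  S–S: 8 × 276 = 2208
  Σ(broken) = 6248 kJ
Bonds formed (products):
  S=O: 16 × 513 = 8208
  Σ(formed) = 8208 kJ
ΔH = Σ(broken) − Σ(formed) = 6248 − 8208 = −1960 kJ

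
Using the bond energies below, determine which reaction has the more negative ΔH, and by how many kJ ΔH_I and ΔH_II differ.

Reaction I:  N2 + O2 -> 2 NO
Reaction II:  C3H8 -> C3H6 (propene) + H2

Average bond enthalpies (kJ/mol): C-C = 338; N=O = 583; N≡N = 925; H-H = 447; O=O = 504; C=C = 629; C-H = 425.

Reaction II, by 151 kJ

Reaction I:
  Bonds broken (reactants):
    N≡N: 1 × 925 = 925
    O=O: 1 × 504 = 504
    Σ(broken) = 1429 kJ
  Bonds formed (products):
    N=O: 2 × 583 = 1166
    Σ(formed) = 1166 kJ
  ΔH_I = 1429 − 1166 = +263 kJ
Reaction II:
  Bonds broken (reactants):
    C-C: 2 × 338 = 676
    C-H: 8 × 425 = 3400
    Σ(broken) = 4076 kJ
  Bonds formed (products):
    C-C: 1 × 338 = 338
    C-H: 6 × 425 = 2550
    C=C: 1 × 629 = 629
    H-H: 1 × 447 = 447
    Σ(formed) = 3964 kJ
  ΔH_II = 4076 − 3964 = +112 kJ
ΔH_I − ΔH_II = +151 kJ, so reaction II has the more negative ΔH; |ΔH_I − ΔH_II| = 151 kJ.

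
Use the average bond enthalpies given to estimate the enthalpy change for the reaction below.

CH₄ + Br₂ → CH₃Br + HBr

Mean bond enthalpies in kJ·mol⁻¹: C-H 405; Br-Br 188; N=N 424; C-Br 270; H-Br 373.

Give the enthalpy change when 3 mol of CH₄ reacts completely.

Bonds broken (reactants):
  Br-Br: 1 × 188 = 188
  C-H: 4 × 405 = 1620
  Σ(broken) = 1808 kJ
Bonds formed (products):
  C-Br: 1 × 270 = 270
  C-H: 3 × 405 = 1215
  H-Br: 1 × 373 = 373
  Σ(formed) = 1858 kJ
ΔH = Σ(broken) − Σ(formed) = 1808 − 1858 = −50 kJ
For 3× the reaction as written: 3 × (−50) = −150 kJ

ΔH = −150 kJ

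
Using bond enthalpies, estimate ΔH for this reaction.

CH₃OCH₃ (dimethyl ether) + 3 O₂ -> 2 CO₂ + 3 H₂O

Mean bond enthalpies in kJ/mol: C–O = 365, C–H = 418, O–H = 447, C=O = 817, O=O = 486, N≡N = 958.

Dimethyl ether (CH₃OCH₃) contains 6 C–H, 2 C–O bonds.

Bonds broken (reactants):
  C–H: 6 × 418 = 2508
  C–O: 2 × 365 = 730
  O=O: 3 × 486 = 1458
  Σ(broken) = 4696 kJ
Bonds formed (products):
  C=O: 4 × 817 = 3268
  O–H: 6 × 447 = 2682
  Σ(formed) = 5950 kJ
ΔH = Σ(broken) − Σ(formed) = 4696 − 5950 = −1254 kJ

ΔH ≈ −1254 kJ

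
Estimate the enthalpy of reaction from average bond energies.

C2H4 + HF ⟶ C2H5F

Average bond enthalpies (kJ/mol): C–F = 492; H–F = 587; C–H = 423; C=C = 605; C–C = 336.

ΔH ≈ −59 kJ

Bonds broken (reactants):
  C–H: 4 × 423 = 1692
  C=C: 1 × 605 = 605
  H–F: 1 × 587 = 587
  Σ(broken) = 2884 kJ
Bonds formed (products):
  C–C: 1 × 336 = 336
  C–F: 1 × 492 = 492
  C–H: 5 × 423 = 2115
  Σ(formed) = 2943 kJ
ΔH = Σ(broken) − Σ(formed) = 2884 − 2943 = −59 kJ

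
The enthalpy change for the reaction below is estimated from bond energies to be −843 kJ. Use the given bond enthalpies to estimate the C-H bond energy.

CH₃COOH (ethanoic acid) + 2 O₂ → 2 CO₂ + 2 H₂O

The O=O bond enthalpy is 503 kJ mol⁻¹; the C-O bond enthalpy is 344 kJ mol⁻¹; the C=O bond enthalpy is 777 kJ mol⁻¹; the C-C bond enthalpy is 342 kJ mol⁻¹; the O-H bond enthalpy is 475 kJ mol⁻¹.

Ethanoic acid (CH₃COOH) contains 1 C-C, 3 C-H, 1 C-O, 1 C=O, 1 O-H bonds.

D(C-H) ≈ 407 kJ/mol

Let D be the C-H bond energy.
Σ(broken) = 1×342 + 3×D + 1×344 + 1×777 + 1×475 + 2×503 = 2944 + 3D
Σ(formed) = 4×777 + 4×475 = 5008
ΔH = Σ(broken) − Σ(formed) = (2944 + 3D) − (5008) = −2064 + 3D
Setting this equal to −843 kJ gives 3D = 1221, so D = 407 kJ/mol.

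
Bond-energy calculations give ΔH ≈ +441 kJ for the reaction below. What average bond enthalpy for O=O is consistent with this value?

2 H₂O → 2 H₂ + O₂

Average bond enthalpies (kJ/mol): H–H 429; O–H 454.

Let D be the O=O bond energy.
Σ(broken) = 4×454 = 1816
Σ(formed) = 2×429 + 1×D = 858 + D
ΔH = Σ(broken) − Σ(formed) = (1816) − (858 + D) = +958 − D
Setting this equal to +441 kJ gives D = 517 kJ/mol.

D(O=O) ≈ 517 kJ/mol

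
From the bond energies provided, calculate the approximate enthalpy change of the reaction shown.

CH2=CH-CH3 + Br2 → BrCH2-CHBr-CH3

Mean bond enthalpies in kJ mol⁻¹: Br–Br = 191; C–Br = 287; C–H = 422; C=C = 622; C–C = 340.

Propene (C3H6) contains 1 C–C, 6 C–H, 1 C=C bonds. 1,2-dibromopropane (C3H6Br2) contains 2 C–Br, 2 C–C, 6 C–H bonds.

ΔH ≈ −101 kJ

Bonds broken (reactants):
  Br–Br: 1 × 191 = 191
  C–C: 1 × 340 = 340
  C–H: 6 × 422 = 2532
  C=C: 1 × 622 = 622
  Σ(broken) = 3685 kJ
Bonds formed (products):
  C–Br: 2 × 287 = 574
  C–C: 2 × 340 = 680
  C–H: 6 × 422 = 2532
  Σ(formed) = 3786 kJ
ΔH = Σ(broken) − Σ(formed) = 3685 − 3786 = −101 kJ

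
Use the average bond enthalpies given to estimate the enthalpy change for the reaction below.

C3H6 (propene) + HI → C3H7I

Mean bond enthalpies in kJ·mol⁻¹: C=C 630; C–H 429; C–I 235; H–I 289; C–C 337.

Bonds broken (reactants):
  C–C: 1 × 337 = 337
  C–H: 6 × 429 = 2574
  C=C: 1 × 630 = 630
  H–I: 1 × 289 = 289
  Σ(broken) = 3830 kJ
Bonds formed (products):
  C–C: 2 × 337 = 674
  C–H: 7 × 429 = 3003
  C–I: 1 × 235 = 235
  Σ(formed) = 3912 kJ
ΔH = Σ(broken) − Σ(formed) = 3830 − 3912 = −82 kJ

ΔH ≈ −82 kJ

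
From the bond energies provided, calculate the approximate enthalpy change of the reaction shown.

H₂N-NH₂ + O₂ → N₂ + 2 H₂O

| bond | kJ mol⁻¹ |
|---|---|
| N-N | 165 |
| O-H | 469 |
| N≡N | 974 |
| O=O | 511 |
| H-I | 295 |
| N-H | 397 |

Bonds broken (reactants):
  N-H: 4 × 397 = 1588
  N-N: 1 × 165 = 165
  O=O: 1 × 511 = 511
  Σ(broken) = 2264 kJ
Bonds formed (products):
  N≡N: 1 × 974 = 974
  O-H: 4 × 469 = 1876
  Σ(formed) = 2850 kJ
ΔH = Σ(broken) − Σ(formed) = 2264 − 2850 = −586 kJ

ΔH ≈ −586 kJ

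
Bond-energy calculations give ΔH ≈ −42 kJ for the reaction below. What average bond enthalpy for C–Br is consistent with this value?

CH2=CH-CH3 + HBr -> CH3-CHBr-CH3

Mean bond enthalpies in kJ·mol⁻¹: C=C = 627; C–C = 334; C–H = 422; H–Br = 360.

Let D be the C–Br bond energy.
Σ(broken) = 1×334 + 6×422 + 1×627 + 1×360 = 3853
Σ(formed) = 1×D + 2×334 + 7×422 = 3622 + D
ΔH = Σ(broken) − Σ(formed) = (3853) − (3622 + D) = +231 − D
Setting this equal to −42 kJ gives D = 273 kJ/mol.

D(C–Br) ≈ 273 kJ/mol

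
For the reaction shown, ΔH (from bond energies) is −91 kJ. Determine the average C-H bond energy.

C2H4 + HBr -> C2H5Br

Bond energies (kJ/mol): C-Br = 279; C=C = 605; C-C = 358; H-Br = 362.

Let D be the C-H bond energy.
Σ(broken) = 4×D + 1×605 + 1×362 = 967 + 4D
Σ(formed) = 1×279 + 1×358 + 5×D = 637 + 5D
ΔH = Σ(broken) − Σ(formed) = (967 + 4D) − (637 + 5D) = +330 − D
Setting this equal to −91 kJ gives D = 421 kJ/mol.

D(C-H) ≈ 421 kJ/mol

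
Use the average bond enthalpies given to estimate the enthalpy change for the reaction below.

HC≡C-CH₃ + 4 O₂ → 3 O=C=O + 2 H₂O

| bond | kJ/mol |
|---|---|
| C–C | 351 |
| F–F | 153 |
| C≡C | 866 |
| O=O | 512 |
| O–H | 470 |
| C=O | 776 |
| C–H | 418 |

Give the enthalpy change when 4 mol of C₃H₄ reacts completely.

ΔH = −6396 kJ

Bonds broken (reactants):
  C≡C: 1 × 866 = 866
  C–C: 1 × 351 = 351
  C–H: 4 × 418 = 1672
  O=O: 4 × 512 = 2048
  Σ(broken) = 4937 kJ
Bonds formed (products):
  C=O: 6 × 776 = 4656
  O–H: 4 × 470 = 1880
  Σ(formed) = 6536 kJ
ΔH = Σ(broken) − Σ(formed) = 4937 − 6536 = −1599 kJ
For 4× the reaction as written: 4 × (−1599) = −6396 kJ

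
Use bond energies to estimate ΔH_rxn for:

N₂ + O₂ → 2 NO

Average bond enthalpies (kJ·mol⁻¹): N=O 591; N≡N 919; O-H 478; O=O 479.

ΔH ≈ +216 kJ

Bonds broken (reactants):
  N≡N: 1 × 919 = 919
  O=O: 1 × 479 = 479
  Σ(broken) = 1398 kJ
Bonds formed (products):
  N=O: 2 × 591 = 1182
  Σ(formed) = 1182 kJ
ΔH = Σ(broken) − Σ(formed) = 1398 − 1182 = +216 kJ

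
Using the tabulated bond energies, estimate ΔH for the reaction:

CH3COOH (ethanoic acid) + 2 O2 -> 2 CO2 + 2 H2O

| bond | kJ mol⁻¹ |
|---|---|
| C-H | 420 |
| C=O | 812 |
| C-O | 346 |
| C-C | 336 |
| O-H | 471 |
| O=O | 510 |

ΔH ≈ −887 kJ

Bonds broken (reactants):
  C-C: 1 × 336 = 336
  C-H: 3 × 420 = 1260
  C-O: 1 × 346 = 346
  C=O: 1 × 812 = 812
  O-H: 1 × 471 = 471
  O=O: 2 × 510 = 1020
  Σ(broken) = 4245 kJ
Bonds formed (products):
  C=O: 4 × 812 = 3248
  O-H: 4 × 471 = 1884
  Σ(formed) = 5132 kJ
ΔH = Σ(broken) − Σ(formed) = 4245 − 5132 = −887 kJ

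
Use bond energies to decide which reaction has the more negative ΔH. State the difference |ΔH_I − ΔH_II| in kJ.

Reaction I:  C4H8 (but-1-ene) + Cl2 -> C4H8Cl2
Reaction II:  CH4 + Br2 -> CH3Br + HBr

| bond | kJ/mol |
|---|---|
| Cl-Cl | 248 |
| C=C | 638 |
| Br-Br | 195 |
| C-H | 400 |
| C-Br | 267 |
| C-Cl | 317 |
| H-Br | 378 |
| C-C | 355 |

Reaction I, by 53 kJ

Reaction I:
  Bonds broken (reactants):
    C-C: 2 × 355 = 710
    C-H: 8 × 400 = 3200
    C=C: 1 × 638 = 638
    Cl-Cl: 1 × 248 = 248
    Σ(broken) = 4796 kJ
  Bonds formed (products):
    C-C: 3 × 355 = 1065
    C-Cl: 2 × 317 = 634
    C-H: 8 × 400 = 3200
    Σ(formed) = 4899 kJ
  ΔH_I = 4796 − 4899 = −103 kJ
Reaction II:
  Bonds broken (reactants):
    Br-Br: 1 × 195 = 195
    C-H: 4 × 400 = 1600
    Σ(broken) = 1795 kJ
  Bonds formed (products):
    C-Br: 1 × 267 = 267
    C-H: 3 × 400 = 1200
    H-Br: 1 × 378 = 378
    Σ(formed) = 1845 kJ
  ΔH_II = 1795 − 1845 = −50 kJ
ΔH_I − ΔH_II = −53 kJ, so reaction I has the more negative ΔH; |ΔH_I − ΔH_II| = 53 kJ.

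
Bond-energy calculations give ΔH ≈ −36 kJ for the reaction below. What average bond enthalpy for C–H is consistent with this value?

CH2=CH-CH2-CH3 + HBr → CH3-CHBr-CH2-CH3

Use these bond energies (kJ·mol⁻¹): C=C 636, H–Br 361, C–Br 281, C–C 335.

Let D be the C–H bond energy.
Σ(broken) = 2×335 + 8×D + 1×636 + 1×361 = 1667 + 8D
Σ(formed) = 1×281 + 3×335 + 9×D = 1286 + 9D
ΔH = Σ(broken) − Σ(formed) = (1667 + 8D) − (1286 + 9D) = +381 − D
Setting this equal to −36 kJ gives D = 417 kJ/mol.

D(C–H) ≈ 417 kJ/mol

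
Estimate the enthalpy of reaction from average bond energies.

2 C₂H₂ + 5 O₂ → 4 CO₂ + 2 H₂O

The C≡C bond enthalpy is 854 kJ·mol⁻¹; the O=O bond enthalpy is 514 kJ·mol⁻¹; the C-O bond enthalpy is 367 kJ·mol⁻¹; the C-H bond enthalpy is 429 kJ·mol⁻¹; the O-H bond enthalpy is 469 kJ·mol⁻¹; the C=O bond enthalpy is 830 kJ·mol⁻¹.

ΔH ≈ −2522 kJ

Bonds broken (reactants):
  C≡C: 2 × 854 = 1708
  C-H: 4 × 429 = 1716
  O=O: 5 × 514 = 2570
  Σ(broken) = 5994 kJ
Bonds formed (products):
  C=O: 8 × 830 = 6640
  O-H: 4 × 469 = 1876
  Σ(formed) = 8516 kJ
ΔH = Σ(broken) − Σ(formed) = 5994 − 8516 = −2522 kJ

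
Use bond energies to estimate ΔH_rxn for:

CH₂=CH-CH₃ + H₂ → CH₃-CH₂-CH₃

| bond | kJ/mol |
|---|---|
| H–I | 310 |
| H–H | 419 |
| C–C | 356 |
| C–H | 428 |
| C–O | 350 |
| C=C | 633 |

Bonds broken (reactants):
  C–C: 1 × 356 = 356
  C–H: 6 × 428 = 2568
  C=C: 1 × 633 = 633
  H–H: 1 × 419 = 419
  Σ(broken) = 3976 kJ
Bonds formed (products):
  C–C: 2 × 356 = 712
  C–H: 8 × 428 = 3424
  Σ(formed) = 4136 kJ
ΔH = Σ(broken) − Σ(formed) = 3976 − 4136 = −160 kJ

ΔH ≈ −160 kJ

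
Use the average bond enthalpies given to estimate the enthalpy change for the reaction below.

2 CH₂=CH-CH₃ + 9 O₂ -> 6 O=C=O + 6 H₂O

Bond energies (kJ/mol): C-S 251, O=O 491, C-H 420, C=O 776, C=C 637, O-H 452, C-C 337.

ΔH ≈ −3329 kJ

Bonds broken (reactants):
  C-C: 2 × 337 = 674
  C-H: 12 × 420 = 5040
  C=C: 2 × 637 = 1274
  O=O: 9 × 491 = 4419
  Σ(broken) = 11407 kJ
Bonds formed (products):
  C=O: 12 × 776 = 9312
  O-H: 12 × 452 = 5424
  Σ(formed) = 14736 kJ
ΔH = Σ(broken) − Σ(formed) = 11407 − 14736 = −3329 kJ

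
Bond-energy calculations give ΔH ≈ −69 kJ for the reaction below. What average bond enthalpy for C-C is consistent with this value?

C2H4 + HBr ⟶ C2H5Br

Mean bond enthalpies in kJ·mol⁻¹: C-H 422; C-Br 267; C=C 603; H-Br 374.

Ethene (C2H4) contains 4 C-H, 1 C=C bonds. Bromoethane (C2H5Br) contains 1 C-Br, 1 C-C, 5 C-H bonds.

Let D be the C-C bond energy.
Σ(broken) = 4×422 + 1×603 + 1×374 = 2665
Σ(formed) = 1×267 + 1×D + 5×422 = 2377 + D
ΔH = Σ(broken) − Σ(formed) = (2665) − (2377 + D) = +288 − D
Setting this equal to −69 kJ gives D = 357 kJ/mol.

D(C-C) ≈ 357 kJ/mol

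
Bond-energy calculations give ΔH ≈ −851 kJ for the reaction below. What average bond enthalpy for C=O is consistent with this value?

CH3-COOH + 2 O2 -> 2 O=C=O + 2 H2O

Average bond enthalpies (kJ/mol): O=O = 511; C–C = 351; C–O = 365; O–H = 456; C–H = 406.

D(C=O) ≈ 813 kJ/mol

Let D be the C=O bond energy.
Σ(broken) = 1×351 + 3×406 + 1×365 + 1×D + 1×456 + 2×511 = 3412 + D
Σ(formed) = 4×D + 4×456 = 1824 + 4D
ΔH = Σ(broken) − Σ(formed) = (3412 + D) − (1824 + 4D) = +1588 − 3D
Setting this equal to −851 kJ gives 3D = 2439, so D = 813 kJ/mol.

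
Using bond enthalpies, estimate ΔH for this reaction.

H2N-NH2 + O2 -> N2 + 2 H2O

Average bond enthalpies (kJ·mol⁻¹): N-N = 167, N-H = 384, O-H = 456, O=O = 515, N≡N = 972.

Bonds broken (reactants):
  N-H: 4 × 384 = 1536
  N-N: 1 × 167 = 167
  O=O: 1 × 515 = 515
  Σ(broken) = 2218 kJ
Bonds formed (products):
  N≡N: 1 × 972 = 972
  O-H: 4 × 456 = 1824
  Σ(formed) = 2796 kJ
ΔH = Σ(broken) − Σ(formed) = 2218 − 2796 = −578 kJ

ΔH ≈ −578 kJ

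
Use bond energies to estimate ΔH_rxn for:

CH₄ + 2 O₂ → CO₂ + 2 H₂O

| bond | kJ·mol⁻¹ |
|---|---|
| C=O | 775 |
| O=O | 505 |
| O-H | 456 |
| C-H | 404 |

Bonds broken (reactants):
  C-H: 4 × 404 = 1616
  O=O: 2 × 505 = 1010
  Σ(broken) = 2626 kJ
Bonds formed (products):
  C=O: 2 × 775 = 1550
  O-H: 4 × 456 = 1824
  Σ(formed) = 3374 kJ
ΔH = Σ(broken) − Σ(formed) = 2626 − 3374 = −748 kJ

ΔH ≈ −748 kJ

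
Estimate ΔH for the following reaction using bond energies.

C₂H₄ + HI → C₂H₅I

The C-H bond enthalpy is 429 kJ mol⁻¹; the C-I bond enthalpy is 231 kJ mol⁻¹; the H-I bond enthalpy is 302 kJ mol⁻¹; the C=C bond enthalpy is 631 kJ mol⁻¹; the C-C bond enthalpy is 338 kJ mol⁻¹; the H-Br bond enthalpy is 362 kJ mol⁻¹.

ΔH ≈ −65 kJ

Bonds broken (reactants):
  C-H: 4 × 429 = 1716
  C=C: 1 × 631 = 631
  H-I: 1 × 302 = 302
  Σ(broken) = 2649 kJ
Bonds formed (products):
  C-C: 1 × 338 = 338
  C-H: 5 × 429 = 2145
  C-I: 1 × 231 = 231
  Σ(formed) = 2714 kJ
ΔH = Σ(broken) − Σ(formed) = 2649 − 2714 = −65 kJ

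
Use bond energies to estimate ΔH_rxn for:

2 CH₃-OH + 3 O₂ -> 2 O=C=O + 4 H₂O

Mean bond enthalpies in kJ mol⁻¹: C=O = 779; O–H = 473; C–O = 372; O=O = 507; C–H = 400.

Bonds broken (reactants):
  C–H: 6 × 400 = 2400
  C–O: 2 × 372 = 744
  O–H: 2 × 473 = 946
  O=O: 3 × 507 = 1521
  Σ(broken) = 5611 kJ
Bonds formed (products):
  C=O: 4 × 779 = 3116
  O–H: 8 × 473 = 3784
  Σ(formed) = 6900 kJ
ΔH = Σ(broken) − Σ(formed) = 5611 − 6900 = −1289 kJ

ΔH ≈ −1289 kJ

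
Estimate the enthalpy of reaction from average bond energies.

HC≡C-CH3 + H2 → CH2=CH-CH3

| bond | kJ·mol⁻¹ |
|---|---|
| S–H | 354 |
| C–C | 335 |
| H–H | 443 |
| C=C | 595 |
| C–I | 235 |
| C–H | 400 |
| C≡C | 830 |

Bonds broken (reactants):
  C≡C: 1 × 830 = 830
  C–C: 1 × 335 = 335
  C–H: 4 × 400 = 1600
  H–H: 1 × 443 = 443
  Σ(broken) = 3208 kJ
Bonds formed (products):
  C–C: 1 × 335 = 335
  C–H: 6 × 400 = 2400
  C=C: 1 × 595 = 595
  Σ(formed) = 3330 kJ
ΔH = Σ(broken) − Σ(formed) = 3208 − 3330 = −122 kJ

ΔH ≈ −122 kJ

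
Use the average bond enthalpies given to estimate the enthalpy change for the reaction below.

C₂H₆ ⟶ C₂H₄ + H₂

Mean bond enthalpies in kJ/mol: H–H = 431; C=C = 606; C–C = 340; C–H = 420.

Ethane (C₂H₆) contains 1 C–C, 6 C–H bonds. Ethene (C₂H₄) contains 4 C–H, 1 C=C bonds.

ΔH ≈ +143 kJ

Bonds broken (reactants):
  C–C: 1 × 340 = 340
  C–H: 6 × 420 = 2520
  Σ(broken) = 2860 kJ
Bonds formed (products):
  C–H: 4 × 420 = 1680
  C=C: 1 × 606 = 606
  H–H: 1 × 431 = 431
  Σ(formed) = 2717 kJ
ΔH = Σ(broken) − Σ(formed) = 2860 − 2717 = +143 kJ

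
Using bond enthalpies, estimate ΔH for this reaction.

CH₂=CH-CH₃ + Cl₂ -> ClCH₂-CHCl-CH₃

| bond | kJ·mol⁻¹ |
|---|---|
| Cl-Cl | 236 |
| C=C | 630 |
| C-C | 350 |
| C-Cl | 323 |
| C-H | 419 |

ΔH ≈ −130 kJ

Bonds broken (reactants):
  C-C: 1 × 350 = 350
  C-H: 6 × 419 = 2514
  C=C: 1 × 630 = 630
  Cl-Cl: 1 × 236 = 236
  Σ(broken) = 3730 kJ
Bonds formed (products):
  C-C: 2 × 350 = 700
  C-Cl: 2 × 323 = 646
  C-H: 6 × 419 = 2514
  Σ(formed) = 3860 kJ
ΔH = Σ(broken) − Σ(formed) = 3730 − 3860 = −130 kJ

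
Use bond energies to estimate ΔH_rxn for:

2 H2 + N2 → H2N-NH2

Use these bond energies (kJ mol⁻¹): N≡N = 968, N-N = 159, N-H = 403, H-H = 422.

Bonds broken (reactants):
  H-H: 2 × 422 = 844
  N≡N: 1 × 968 = 968
  Σ(broken) = 1812 kJ
Bonds formed (products):
  N-H: 4 × 403 = 1612
  N-N: 1 × 159 = 159
  Σ(formed) = 1771 kJ
ΔH = Σ(broken) − Σ(formed) = 1812 − 1771 = +41 kJ

ΔH ≈ +41 kJ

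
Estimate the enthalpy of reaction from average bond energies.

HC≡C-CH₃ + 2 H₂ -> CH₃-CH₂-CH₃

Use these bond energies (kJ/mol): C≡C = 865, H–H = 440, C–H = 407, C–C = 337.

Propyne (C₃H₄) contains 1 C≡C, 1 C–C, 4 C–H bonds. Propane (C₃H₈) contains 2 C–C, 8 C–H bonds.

ΔH ≈ −220 kJ

Bonds broken (reactants):
  C≡C: 1 × 865 = 865
  C–C: 1 × 337 = 337
  C–H: 4 × 407 = 1628
  H–H: 2 × 440 = 880
  Σ(broken) = 3710 kJ
Bonds formed (products):
  C–C: 2 × 337 = 674
  C–H: 8 × 407 = 3256
  Σ(formed) = 3930 kJ
ΔH = Σ(broken) − Σ(formed) = 3710 − 3930 = −220 kJ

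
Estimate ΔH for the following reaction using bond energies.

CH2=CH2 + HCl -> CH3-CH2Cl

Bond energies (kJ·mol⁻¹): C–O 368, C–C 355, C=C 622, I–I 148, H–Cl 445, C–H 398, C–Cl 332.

ΔH ≈ −18 kJ

Bonds broken (reactants):
  C–H: 4 × 398 = 1592
  C=C: 1 × 622 = 622
  H–Cl: 1 × 445 = 445
  Σ(broken) = 2659 kJ
Bonds formed (products):
  C–C: 1 × 355 = 355
  C–Cl: 1 × 332 = 332
  C–H: 5 × 398 = 1990
  Σ(formed) = 2677 kJ
ΔH = Σ(broken) − Σ(formed) = 2659 − 2677 = −18 kJ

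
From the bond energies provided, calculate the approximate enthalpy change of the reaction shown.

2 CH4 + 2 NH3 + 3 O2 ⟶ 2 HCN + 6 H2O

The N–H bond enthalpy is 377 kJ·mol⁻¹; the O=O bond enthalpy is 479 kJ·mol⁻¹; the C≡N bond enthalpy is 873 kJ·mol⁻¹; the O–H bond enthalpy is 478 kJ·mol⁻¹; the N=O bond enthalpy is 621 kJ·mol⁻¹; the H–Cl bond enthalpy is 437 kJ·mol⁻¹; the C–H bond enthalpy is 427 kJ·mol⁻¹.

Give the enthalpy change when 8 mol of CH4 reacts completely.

ΔH = −4884 kJ

Bonds broken (reactants):
  C–H: 8 × 427 = 3416
  N–H: 6 × 377 = 2262
  O=O: 3 × 479 = 1437
  Σ(broken) = 7115 kJ
Bonds formed (products):
  C≡N: 2 × 873 = 1746
  C–H: 2 × 427 = 854
  O–H: 12 × 478 = 5736
  Σ(formed) = 8336 kJ
ΔH = Σ(broken) − Σ(formed) = 7115 − 8336 = −1221 kJ
For 4× the reaction as written: 4 × (−1221) = −4884 kJ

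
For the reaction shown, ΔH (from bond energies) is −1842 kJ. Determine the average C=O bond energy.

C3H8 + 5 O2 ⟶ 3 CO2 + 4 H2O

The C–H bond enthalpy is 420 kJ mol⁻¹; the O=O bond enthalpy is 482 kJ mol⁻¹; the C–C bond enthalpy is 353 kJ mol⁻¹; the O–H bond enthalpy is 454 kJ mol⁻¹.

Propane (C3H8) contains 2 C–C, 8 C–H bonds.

D(C=O) ≈ 781 kJ/mol

Let D be the C=O bond energy.
Σ(broken) = 2×353 + 8×420 + 5×482 = 6476
Σ(formed) = 6×D + 8×454 = 3632 + 6D
ΔH = Σ(broken) − Σ(formed) = (6476) − (3632 + 6D) = +2844 − 6D
Setting this equal to −1842 kJ gives 6D = 4686, so D = 781 kJ/mol.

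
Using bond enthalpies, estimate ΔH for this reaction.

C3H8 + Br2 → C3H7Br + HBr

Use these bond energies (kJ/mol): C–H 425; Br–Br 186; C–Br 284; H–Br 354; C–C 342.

Bonds broken (reactants):
  Br–Br: 1 × 186 = 186
  C–C: 2 × 342 = 684
  C–H: 8 × 425 = 3400
  Σ(broken) = 4270 kJ
Bonds formed (products):
  C–Br: 1 × 284 = 284
  C–C: 2 × 342 = 684
  C–H: 7 × 425 = 2975
  H–Br: 1 × 354 = 354
  Σ(formed) = 4297 kJ
ΔH = Σ(broken) − Σ(formed) = 4270 − 4297 = −27 kJ

ΔH ≈ −27 kJ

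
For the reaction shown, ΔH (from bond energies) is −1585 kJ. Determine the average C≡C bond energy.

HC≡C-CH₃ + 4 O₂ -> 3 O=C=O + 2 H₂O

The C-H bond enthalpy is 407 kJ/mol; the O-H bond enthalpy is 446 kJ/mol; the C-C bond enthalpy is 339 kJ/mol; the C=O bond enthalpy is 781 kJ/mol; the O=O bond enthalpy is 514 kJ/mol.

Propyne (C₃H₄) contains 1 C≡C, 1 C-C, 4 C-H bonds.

D(C≡C) ≈ 862 kJ/mol

Let D be the C≡C bond energy.
Σ(broken) = 1×D + 1×339 + 4×407 + 4×514 = 4023 + D
Σ(formed) = 6×781 + 4×446 = 6470
ΔH = Σ(broken) − Σ(formed) = (4023 + D) − (6470) = −2447 + D
Setting this equal to −1585 kJ gives D = 862 kJ/mol.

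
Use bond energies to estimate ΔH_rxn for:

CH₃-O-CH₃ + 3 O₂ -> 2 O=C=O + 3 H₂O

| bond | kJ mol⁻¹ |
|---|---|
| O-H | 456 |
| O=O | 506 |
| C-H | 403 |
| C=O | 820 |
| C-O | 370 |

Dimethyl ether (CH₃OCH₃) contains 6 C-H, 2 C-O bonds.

Bonds broken (reactants):
  C-H: 6 × 403 = 2418
  C-O: 2 × 370 = 740
  O=O: 3 × 506 = 1518
  Σ(broken) = 4676 kJ
Bonds formed (products):
  C=O: 4 × 820 = 3280
  O-H: 6 × 456 = 2736
  Σ(formed) = 6016 kJ
ΔH = Σ(broken) − Σ(formed) = 4676 − 6016 = −1340 kJ

ΔH ≈ −1340 kJ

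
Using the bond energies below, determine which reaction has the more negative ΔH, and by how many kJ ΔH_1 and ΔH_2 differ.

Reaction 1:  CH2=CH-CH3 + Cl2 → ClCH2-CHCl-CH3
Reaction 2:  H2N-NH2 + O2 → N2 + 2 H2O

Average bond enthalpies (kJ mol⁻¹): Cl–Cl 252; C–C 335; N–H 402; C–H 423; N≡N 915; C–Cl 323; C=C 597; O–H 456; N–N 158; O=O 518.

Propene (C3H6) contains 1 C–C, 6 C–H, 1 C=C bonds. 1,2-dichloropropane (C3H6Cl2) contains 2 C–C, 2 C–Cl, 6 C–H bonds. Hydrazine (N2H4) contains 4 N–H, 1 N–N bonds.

Reaction 2, by 323 kJ

Reaction 1:
  Bonds broken (reactants):
    C–C: 1 × 335 = 335
    C–H: 6 × 423 = 2538
    C=C: 1 × 597 = 597
    Cl–Cl: 1 × 252 = 252
    Σ(broken) = 3722 kJ
  Bonds formed (products):
    C–C: 2 × 335 = 670
    C–Cl: 2 × 323 = 646
    C–H: 6 × 423 = 2538
    Σ(formed) = 3854 kJ
  ΔH_1 = 3722 − 3854 = −132 kJ
Reaction 2:
  Bonds broken (reactants):
    N–H: 4 × 402 = 1608
    N–N: 1 × 158 = 158
    O=O: 1 × 518 = 518
    Σ(broken) = 2284 kJ
  Bonds formed (products):
    N≡N: 1 × 915 = 915
    O–H: 4 × 456 = 1824
    Σ(formed) = 2739 kJ
  ΔH_2 = 2284 − 2739 = −455 kJ
ΔH_1 − ΔH_2 = +323 kJ, so reaction 2 has the more negative ΔH; |ΔH_1 − ΔH_2| = 323 kJ.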